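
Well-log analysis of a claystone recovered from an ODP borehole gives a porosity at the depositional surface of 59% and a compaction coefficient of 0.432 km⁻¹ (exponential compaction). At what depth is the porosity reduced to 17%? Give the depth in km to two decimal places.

Invert Athy's law: Z = ln(n₀/n) / k
Z = ln(0.59/0.17) / 0.432 = ln(3.471) / 0.432 = 1.2443 / 0.432 = 2.880 km

2.88 km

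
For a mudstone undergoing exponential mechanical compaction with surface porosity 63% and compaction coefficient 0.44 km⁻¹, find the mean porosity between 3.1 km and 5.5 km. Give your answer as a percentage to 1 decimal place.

⟨φ⟩ = (1/(z₂−z₁)) ∫ φ₀ e^(−cz) dz = φ₀·(e^(−c·z₁) − e^(−c·z₂)) / (c·(z₂−z₁))
e^(−0.44×3.1) = 0.2556; e^(−0.44×5.5) = 0.0889
⟨φ⟩ = 0.63 × (0.2556 − 0.0889) / (0.44 × 2.4) = 0.63 × 0.1579 = 0.0995

9.9%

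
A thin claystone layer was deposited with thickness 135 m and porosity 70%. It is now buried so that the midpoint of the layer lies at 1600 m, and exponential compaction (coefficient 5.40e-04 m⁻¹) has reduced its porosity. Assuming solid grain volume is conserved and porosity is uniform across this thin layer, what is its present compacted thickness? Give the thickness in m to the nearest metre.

57 m

Working in km (1 km = 1000 m; β in km⁻¹ = β in m⁻¹ × 1000):
Porosity at 1.6 km: n = 0.7·exp(−0.54×1.6) = 0.2950
Solid-volume conservation: h(1−n) = h₀(1−n₀) ⇒ h = h₀·(1−n₀)/(1−n)
h = 0.135 × (1 − 0.7)/(1 − 0.2950) = 0.135 × 0.4256 = 0.0574 km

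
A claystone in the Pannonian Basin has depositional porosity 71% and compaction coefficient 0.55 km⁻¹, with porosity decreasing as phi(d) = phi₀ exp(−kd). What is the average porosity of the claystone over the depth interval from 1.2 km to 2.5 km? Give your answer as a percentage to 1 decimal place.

⟨phi⟩ = (1/(d₂−d₁)) ∫ phi₀ e^(−kd) dd = phi₀·(e^(−k·d₁) − e^(−k·d₂)) / (k·(d₂−d₁))
e^(−0.55×1.2) = 0.5169; e^(−0.55×2.5) = 0.2528
⟨phi⟩ = 0.71 × (0.5169 − 0.2528) / (0.55 × 1.3) = 0.71 × 0.3692 = 0.2622

26.2%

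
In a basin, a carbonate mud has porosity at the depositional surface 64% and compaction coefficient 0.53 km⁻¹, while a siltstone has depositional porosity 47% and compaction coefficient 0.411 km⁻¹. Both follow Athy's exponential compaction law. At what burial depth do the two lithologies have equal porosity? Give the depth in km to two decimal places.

Set n₀ₐ e^(−cₐd) = n₀ᵦ e^(−cᵦd) ⇒ ln(n₀ₐ/n₀ᵦ) = (cₐ − cᵦ)·d
d = ln(0.64/0.47) / (0.53 − 0.411) = 0.3087 / 0.119 = 2.594 km

2.59 km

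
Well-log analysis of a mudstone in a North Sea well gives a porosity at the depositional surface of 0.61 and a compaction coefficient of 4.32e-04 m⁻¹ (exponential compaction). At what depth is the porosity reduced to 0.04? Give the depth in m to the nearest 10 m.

6310 m

Working in km (1 km = 1000 m; k in km⁻¹ = k in m⁻¹ × 1000):
Invert Athy's law: Z = ln(n₀/n) / k
Z = ln(0.61/0.04) / 0.432 = ln(15.25) / 0.432 = 2.7246 / 0.432 = 6.307 km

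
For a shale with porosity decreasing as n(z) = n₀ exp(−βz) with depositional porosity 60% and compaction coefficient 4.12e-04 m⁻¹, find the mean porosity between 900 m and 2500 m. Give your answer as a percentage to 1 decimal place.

Working in km (1 km = 1000 m; β in km⁻¹ = β in m⁻¹ × 1000):
⟨n⟩ = (1/(z₂−z₁)) ∫ n₀ e^(−βz) dz = n₀·(e^(−β·z₁) − e^(−β·z₂)) / (β·(z₂−z₁))
e^(−0.412×0.9) = 0.6902; e^(−0.412×2.5) = 0.3570
⟨n⟩ = 0.6 × (0.6902 − 0.3570) / (0.412 × 1.6) = 0.6 × 0.5054 = 0.3033

30.3%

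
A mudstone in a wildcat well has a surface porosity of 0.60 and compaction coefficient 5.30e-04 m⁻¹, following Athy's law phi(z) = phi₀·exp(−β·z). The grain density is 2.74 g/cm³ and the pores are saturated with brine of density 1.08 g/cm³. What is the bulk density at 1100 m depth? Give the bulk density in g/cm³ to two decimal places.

2.18 g/cm³

Working in km (1 km = 1000 m; β in km⁻¹ = β in m⁻¹ × 1000):
Porosity at depth: phi = 0.6·exp(−0.53×1.1) = 0.6×0.5582 = 0.3349
Bulk density: ρ_b = (1−phi)ρ_g + phi·ρ_f = 0.6651×2.74 + 0.3349×1.08
       = 1.822 + 0.362 = 2.184 g/cm³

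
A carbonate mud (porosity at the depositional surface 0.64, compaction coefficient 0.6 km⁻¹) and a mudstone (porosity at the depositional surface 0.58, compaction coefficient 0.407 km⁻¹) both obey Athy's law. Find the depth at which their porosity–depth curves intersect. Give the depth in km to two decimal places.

Set n₀ₐ e^(−βₐz) = n₀ᵦ e^(−βᵦz) ⇒ ln(n₀ₐ/n₀ᵦ) = (βₐ − βᵦ)·z
z = ln(0.64/0.58) / (0.6 − 0.407) = 0.0984 / 0.193 = 0.510 km

0.51 km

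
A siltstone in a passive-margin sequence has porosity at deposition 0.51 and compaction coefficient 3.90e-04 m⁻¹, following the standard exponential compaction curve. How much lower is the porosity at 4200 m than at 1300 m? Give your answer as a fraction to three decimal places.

0.208

Working in km (1 km = 1000 m; β in km⁻¹ = β in m⁻¹ × 1000):
φ(1.3) = 0.51·e^(−0.39×1.3) = 0.3072
φ(4.2) = 0.51·e^(−0.39×4.2) = 0.0991
Δφ = 0.3072 − 0.0991 = 0.2080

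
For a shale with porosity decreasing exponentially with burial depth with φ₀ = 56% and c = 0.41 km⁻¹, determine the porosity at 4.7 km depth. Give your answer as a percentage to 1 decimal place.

8.2%

φ = φ₀·exp(−c·z) = 0.56 × exp(−0.41 × 4.7) = 0.56 × exp(−1.927)
  = 0.56 × 0.1456 = 0.0815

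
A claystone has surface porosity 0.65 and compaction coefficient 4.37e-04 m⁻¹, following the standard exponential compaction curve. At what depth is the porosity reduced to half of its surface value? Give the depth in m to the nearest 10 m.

1590 m

Working in km (1 km = 1000 m; c in km⁻¹ = c in m⁻¹ × 1000):
n/n₀ = 1/2 ⇒ exp(−c·d) = 1/2 ⇒ d = ln(2) / c
d = 0.6931 / 0.437 = 1.586 km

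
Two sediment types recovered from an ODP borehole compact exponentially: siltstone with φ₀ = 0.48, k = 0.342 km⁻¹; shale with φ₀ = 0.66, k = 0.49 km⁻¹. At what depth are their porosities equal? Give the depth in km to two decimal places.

Set φ₀ₐ e^(−kₐd) = φ₀ᵦ e^(−kᵦd) ⇒ ln(φ₀ₐ/φ₀ᵦ) = (kₐ − kᵦ)·d
d = ln(0.48/0.66) / (0.342 − 0.49) = -0.3185 / -0.148 = 2.152 km

2.15 km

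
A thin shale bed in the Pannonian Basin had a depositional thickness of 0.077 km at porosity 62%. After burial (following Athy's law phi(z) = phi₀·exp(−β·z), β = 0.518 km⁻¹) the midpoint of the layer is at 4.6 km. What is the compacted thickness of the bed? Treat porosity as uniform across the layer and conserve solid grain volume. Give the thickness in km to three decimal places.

Porosity at 4.6 km: phi = 0.62·exp(−0.518×4.6) = 0.0572
Solid-volume conservation: h(1−phi) = h₀(1−phi₀) ⇒ h = h₀·(1−phi₀)/(1−phi)
h = 0.077 × (1 − 0.62)/(1 − 0.0572) = 0.077 × 0.4031 = 0.0310 km

0.031 km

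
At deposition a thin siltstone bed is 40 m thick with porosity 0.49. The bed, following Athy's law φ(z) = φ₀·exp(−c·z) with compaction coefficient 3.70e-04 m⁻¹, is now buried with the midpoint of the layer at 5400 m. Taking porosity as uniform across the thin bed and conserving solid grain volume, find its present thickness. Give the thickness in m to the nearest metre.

22 m

Working in km (1 km = 1000 m; c in km⁻¹ = c in m⁻¹ × 1000):
Porosity at 5.4 km: φ = 0.49·exp(−0.37×5.4) = 0.0664
Solid-volume conservation: h(1−φ) = h₀(1−φ₀) ⇒ h = h₀·(1−φ₀)/(1−φ)
h = 0.04 × (1 − 0.49)/(1 − 0.0664) = 0.04 × 0.5463 = 0.0219 km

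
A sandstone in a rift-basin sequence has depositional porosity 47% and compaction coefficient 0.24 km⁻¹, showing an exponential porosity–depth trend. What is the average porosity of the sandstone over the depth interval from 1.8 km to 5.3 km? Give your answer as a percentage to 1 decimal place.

⟨n⟩ = (1/(d₂−d₁)) ∫ n₀ e^(−kd) dd = n₀·(e^(−k·d₁) − e^(−k·d₂)) / (k·(d₂−d₁))
e^(−0.24×1.8) = 0.6492; e^(−0.24×5.3) = 0.2803
⟨n⟩ = 0.47 × (0.6492 − 0.2803) / (0.24 × 3.5) = 0.47 × 0.4392 = 0.2064

20.6%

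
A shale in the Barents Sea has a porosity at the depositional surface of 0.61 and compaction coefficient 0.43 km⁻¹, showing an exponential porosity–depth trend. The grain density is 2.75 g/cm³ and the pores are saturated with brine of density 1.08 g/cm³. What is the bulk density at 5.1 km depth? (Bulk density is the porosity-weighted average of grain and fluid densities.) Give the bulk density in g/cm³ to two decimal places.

Porosity at depth: phi = 0.61·exp(−0.43×5.1) = 0.61×0.1116 = 0.0681
Bulk density: ρ_b = (1−phi)ρ_g + phi·ρ_f = 0.9319×2.75 + 0.0681×1.08
       = 2.563 + 0.074 = 2.636 g/cm³

2.64 g/cm³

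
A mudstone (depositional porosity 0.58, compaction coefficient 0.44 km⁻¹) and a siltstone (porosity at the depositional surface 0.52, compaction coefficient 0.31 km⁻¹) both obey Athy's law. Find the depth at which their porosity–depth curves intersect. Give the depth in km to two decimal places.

Set n₀ₐ e^(−cₐz) = n₀ᵦ e^(−cᵦz) ⇒ ln(n₀ₐ/n₀ᵦ) = (cₐ − cᵦ)·z
z = ln(0.58/0.52) / (0.44 − 0.31) = 0.1092 / 0.13 = 0.840 km

0.84 km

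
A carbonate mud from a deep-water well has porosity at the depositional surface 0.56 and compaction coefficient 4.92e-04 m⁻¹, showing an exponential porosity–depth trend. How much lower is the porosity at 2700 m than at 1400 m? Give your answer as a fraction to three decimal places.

0.133

Working in km (1 km = 1000 m; β in km⁻¹ = β in m⁻¹ × 1000):
phi(1.4) = 0.56·e^(−0.492×1.4) = 0.2812
phi(2.7) = 0.56·e^(−0.492×2.7) = 0.1483
Δphi = 0.2812 − 0.1483 = 0.1329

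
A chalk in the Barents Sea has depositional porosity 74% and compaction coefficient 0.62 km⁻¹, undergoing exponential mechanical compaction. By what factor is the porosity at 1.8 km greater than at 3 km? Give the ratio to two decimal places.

n(Z₁)/n(Z₂) = e^(−β·Z₁)/e^(−β·Z₂) = e^{β(Z₂−Z₁)}
= exp(0.62 × 1.2) = exp(0.744) = 2.1043

2.10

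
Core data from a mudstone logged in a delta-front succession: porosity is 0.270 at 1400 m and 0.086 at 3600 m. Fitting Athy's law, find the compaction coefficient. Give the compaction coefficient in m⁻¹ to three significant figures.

0.000520 m⁻¹

Working in km (1 km = 1000 m; k in km⁻¹ = k in m⁻¹ × 1000):
Athy: phi(z) = phi₀ e^(−kz) ⇒ phi₁/phi₂ = e^{k(z₂−z₁)} ⇒ k = ln(phi₁/phi₂)/(z₂−z₁)
k = ln(0.27/0.086) / (3.6 − 1.4) = ln(3.14) / 2.2 = 1.1441 / 2.2 = 0.52 km⁻¹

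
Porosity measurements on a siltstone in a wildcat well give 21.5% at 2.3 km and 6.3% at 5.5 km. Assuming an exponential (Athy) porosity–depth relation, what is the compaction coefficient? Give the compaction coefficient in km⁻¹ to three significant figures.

Athy: phi(Z) = phi₀ e^(−kZ) ⇒ phi₁/phi₂ = e^{k(Z₂−Z₁)} ⇒ k = ln(phi₁/phi₂)/(Z₂−Z₁)
k = ln(0.215/0.063) / (5.5 − 2.3) = ln(3.413) / 3.2 = 1.2275 / 3.2 = 0.3836 km⁻¹

0.384 km⁻¹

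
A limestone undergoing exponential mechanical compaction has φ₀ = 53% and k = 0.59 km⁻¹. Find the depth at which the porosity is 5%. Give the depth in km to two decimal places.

4.00 km

Invert Athy's law: d = ln(φ₀/φ) / k
d = ln(0.53/0.05) / 0.59 = ln(10.6) / 0.59 = 2.3609 / 0.59 = 4.001 km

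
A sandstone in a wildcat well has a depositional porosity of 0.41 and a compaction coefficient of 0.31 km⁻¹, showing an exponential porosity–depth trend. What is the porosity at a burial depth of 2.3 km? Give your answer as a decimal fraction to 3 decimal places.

0.201

n = n₀·exp(−β·d) = 0.41 × exp(−0.31 × 2.3) = 0.41 × exp(−0.713)
  = 0.41 × 0.4902 = 0.2010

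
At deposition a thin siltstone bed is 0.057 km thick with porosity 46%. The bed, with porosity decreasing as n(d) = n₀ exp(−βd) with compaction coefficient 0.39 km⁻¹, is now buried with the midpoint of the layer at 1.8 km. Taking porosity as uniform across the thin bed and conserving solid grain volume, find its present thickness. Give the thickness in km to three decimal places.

Porosity at 1.8 km: n = 0.46·exp(−0.39×1.8) = 0.2280
Solid-volume conservation: h(1−n) = h₀(1−n₀) ⇒ h = h₀·(1−n₀)/(1−n)
h = 0.057 × (1 − 0.46)/(1 − 0.2280) = 0.057 × 0.6995 = 0.0399 km

0.040 km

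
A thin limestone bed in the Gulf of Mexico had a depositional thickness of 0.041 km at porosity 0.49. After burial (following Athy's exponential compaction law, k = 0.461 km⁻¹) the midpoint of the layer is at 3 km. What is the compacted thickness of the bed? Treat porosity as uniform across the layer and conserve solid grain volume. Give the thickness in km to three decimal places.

0.024 km

Porosity at 3 km: φ = 0.49·exp(−0.461×3) = 0.1229
Solid-volume conservation: h(1−φ) = h₀(1−φ₀) ⇒ h = h₀·(1−φ₀)/(1−φ)
h = 0.041 × (1 − 0.49)/(1 − 0.1229) = 0.041 × 0.5815 = 0.0238 km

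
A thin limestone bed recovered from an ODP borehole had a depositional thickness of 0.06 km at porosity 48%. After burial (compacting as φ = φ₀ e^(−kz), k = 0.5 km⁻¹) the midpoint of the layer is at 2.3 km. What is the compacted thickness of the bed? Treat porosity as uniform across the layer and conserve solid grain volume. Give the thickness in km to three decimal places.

Porosity at 2.3 km: φ = 0.48·exp(−0.5×2.3) = 0.1520
Solid-volume conservation: h(1−φ) = h₀(1−φ₀) ⇒ h = h₀·(1−φ₀)/(1−φ)
h = 0.06 × (1 − 0.48)/(1 − 0.1520) = 0.06 × 0.6132 = 0.0368 km

0.037 km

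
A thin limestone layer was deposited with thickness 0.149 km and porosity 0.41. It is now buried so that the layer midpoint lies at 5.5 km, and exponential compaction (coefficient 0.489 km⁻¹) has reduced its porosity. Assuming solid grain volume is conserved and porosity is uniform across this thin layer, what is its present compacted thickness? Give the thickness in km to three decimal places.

Porosity at 5.5 km: φ = 0.41·exp(−0.489×5.5) = 0.0278
Solid-volume conservation: h(1−φ) = h₀(1−φ₀) ⇒ h = h₀·(1−φ₀)/(1−φ)
h = 0.149 × (1 − 0.41)/(1 − 0.0278) = 0.149 × 0.6069 = 0.0904 km

0.090 km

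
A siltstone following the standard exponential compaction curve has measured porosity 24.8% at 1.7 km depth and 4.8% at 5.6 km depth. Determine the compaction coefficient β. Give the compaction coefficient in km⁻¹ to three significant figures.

Athy: φ(Z) = φ₀ e^(−βZ) ⇒ φ₁/φ₂ = e^{β(Z₂−Z₁)} ⇒ β = ln(φ₁/φ₂)/(Z₂−Z₁)
β = ln(0.248/0.048) / (5.6 − 1.7) = ln(5.167) / 3.9 = 1.6422 / 3.9 = 0.4211 km⁻¹

0.421 km⁻¹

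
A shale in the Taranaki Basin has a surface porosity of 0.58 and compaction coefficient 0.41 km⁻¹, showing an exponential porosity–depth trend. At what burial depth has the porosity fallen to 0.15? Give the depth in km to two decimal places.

3.30 km

Invert Athy's law: d = ln(n₀/n) / c
d = ln(0.58/0.15) / 0.41 = ln(3.867) / 0.41 = 1.3524 / 0.41 = 3.299 km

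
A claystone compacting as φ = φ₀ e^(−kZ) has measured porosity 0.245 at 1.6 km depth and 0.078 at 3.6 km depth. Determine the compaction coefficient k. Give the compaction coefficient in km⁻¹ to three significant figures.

0.572 km⁻¹

Athy: φ(Z) = φ₀ e^(−kZ) ⇒ φ₁/φ₂ = e^{k(Z₂−Z₁)} ⇒ k = ln(φ₁/φ₂)/(Z₂−Z₁)
k = ln(0.245/0.078) / (3.6 − 1.6) = ln(3.141) / 2 = 1.1445 / 2 = 0.5723 km⁻¹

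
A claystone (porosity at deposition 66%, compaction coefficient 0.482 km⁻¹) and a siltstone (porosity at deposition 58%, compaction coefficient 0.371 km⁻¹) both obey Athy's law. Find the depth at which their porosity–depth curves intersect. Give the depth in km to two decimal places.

Set n₀ₐ e^(−kₐZ) = n₀ᵦ e^(−kᵦZ) ⇒ ln(n₀ₐ/n₀ᵦ) = (kₐ − kᵦ)·Z
Z = ln(0.66/0.58) / (0.482 − 0.371) = 0.1292 / 0.111 = 1.164 km

1.16 km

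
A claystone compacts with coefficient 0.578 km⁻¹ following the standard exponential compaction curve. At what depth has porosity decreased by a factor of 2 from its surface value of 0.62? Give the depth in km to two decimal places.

n/n₀ = 1/2 ⇒ exp(−c·d) = 1/2 ⇒ d = ln(2) / c
d = 0.6931 / 0.578 = 1.199 km

1.20 km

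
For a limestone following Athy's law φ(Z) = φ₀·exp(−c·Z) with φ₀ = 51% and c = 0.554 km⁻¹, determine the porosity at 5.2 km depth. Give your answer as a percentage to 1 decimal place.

2.9%

φ = φ₀·exp(−c·Z) = 0.51 × exp(−0.554 × 5.2) = 0.51 × exp(−2.881)
  = 0.51 × 0.0561 = 0.0286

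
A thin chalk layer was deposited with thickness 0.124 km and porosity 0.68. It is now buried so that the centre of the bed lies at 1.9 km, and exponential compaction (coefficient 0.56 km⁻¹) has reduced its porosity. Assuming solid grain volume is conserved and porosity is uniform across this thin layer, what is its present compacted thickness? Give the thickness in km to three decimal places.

Porosity at 1.9 km: n = 0.68·exp(−0.56×1.9) = 0.2346
Solid-volume conservation: h(1−n) = h₀(1−n₀) ⇒ h = h₀·(1−n₀)/(1−n)
h = 0.124 × (1 − 0.68)/(1 − 0.2346) = 0.124 × 0.4181 = 0.0518 km

0.052 km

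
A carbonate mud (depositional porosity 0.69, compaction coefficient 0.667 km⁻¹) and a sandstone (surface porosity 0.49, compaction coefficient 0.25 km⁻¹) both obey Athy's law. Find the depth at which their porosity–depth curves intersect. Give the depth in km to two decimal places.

Set phi₀ₐ e^(−cₐz) = phi₀ᵦ e^(−cᵦz) ⇒ ln(phi₀ₐ/phi₀ᵦ) = (cₐ − cᵦ)·z
z = ln(0.69/0.49) / (0.667 − 0.25) = 0.3423 / 0.417 = 0.821 km

0.82 km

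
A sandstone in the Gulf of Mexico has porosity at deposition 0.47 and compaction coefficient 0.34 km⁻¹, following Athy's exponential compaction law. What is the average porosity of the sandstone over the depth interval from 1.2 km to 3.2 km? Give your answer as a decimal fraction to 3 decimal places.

⟨phi⟩ = (1/(d₂−d₁)) ∫ phi₀ e^(−cd) dd = phi₀·(e^(−c·d₁) − e^(−c·d₂)) / (c·(d₂−d₁))
e^(−0.34×1.2) = 0.6650; e^(−0.34×3.2) = 0.3369
⟨phi⟩ = 0.47 × (0.6650 − 0.3369) / (0.34 × 2) = 0.47 × 0.4825 = 0.2268

0.227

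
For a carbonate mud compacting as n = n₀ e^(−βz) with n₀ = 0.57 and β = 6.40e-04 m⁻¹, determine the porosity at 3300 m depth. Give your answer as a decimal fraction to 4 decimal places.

0.0690

Working in km (1 km = 1000 m; β in km⁻¹ = β in m⁻¹ × 1000):
n = n₀·exp(−β·z) = 0.57 × exp(−0.64 × 3.3) = 0.57 × exp(−2.112)
  = 0.57 × 0.1210 = 0.0690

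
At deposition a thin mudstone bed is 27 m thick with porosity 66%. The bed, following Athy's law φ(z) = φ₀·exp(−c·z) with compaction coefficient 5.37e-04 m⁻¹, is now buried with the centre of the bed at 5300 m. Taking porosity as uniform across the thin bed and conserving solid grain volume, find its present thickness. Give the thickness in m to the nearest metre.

10 m

Working in km (1 km = 1000 m; c in km⁻¹ = c in m⁻¹ × 1000):
Porosity at 5.3 km: φ = 0.66·exp(−0.537×5.3) = 0.0383
Solid-volume conservation: h(1−φ) = h₀(1−φ₀) ⇒ h = h₀·(1−φ₀)/(1−φ)
h = 0.027 × (1 − 0.66)/(1 − 0.0383) = 0.027 × 0.3536 = 0.0095 km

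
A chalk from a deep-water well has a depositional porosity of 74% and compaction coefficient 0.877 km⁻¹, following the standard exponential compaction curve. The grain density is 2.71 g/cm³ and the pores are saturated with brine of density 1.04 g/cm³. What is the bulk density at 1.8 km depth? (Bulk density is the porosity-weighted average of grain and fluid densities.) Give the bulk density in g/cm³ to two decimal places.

2.46 g/cm³

Porosity at depth: phi = 0.74·exp(−0.877×1.8) = 0.74×0.2063 = 0.1526
Bulk density: ρ_b = (1−phi)ρ_g + phi·ρ_f = 0.8474×2.71 + 0.1526×1.04
       = 2.296 + 0.159 = 2.455 g/cm³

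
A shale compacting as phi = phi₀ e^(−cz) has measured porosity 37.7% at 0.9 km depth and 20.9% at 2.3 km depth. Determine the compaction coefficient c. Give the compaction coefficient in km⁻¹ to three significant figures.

Athy: phi(z) = phi₀ e^(−cz) ⇒ phi₁/phi₂ = e^{c(z₂−z₁)} ⇒ c = ln(phi₁/phi₂)/(z₂−z₁)
c = ln(0.377/0.209) / (2.3 − 0.9) = ln(1.804) / 1.4 = 0.5899 / 1.4 = 0.4214 km⁻¹

0.421 km⁻¹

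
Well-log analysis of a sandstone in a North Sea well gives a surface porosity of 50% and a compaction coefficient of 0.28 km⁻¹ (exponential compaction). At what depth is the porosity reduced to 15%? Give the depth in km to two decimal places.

4.30 km

Invert Athy's law: Z = ln(φ₀/φ) / c
Z = ln(0.5/0.15) / 0.28 = ln(3.333) / 0.28 = 1.2040 / 0.28 = 4.300 km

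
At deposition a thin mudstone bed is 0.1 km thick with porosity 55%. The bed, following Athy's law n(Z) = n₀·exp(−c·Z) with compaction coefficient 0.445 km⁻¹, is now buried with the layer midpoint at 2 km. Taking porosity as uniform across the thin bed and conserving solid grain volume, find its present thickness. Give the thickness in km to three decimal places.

0.058 km

Porosity at 2 km: n = 0.55·exp(−0.445×2) = 0.2259
Solid-volume conservation: h(1−n) = h₀(1−n₀) ⇒ h = h₀·(1−n₀)/(1−n)
h = 0.1 × (1 − 0.55)/(1 − 0.2259) = 0.1 × 0.5813 = 0.0581 km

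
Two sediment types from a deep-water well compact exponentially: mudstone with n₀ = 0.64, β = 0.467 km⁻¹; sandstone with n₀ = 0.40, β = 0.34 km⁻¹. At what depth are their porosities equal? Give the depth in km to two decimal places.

Set n₀ₐ e^(−βₐd) = n₀ᵦ e^(−βᵦd) ⇒ ln(n₀ₐ/n₀ᵦ) = (βₐ − βᵦ)·d
d = ln(0.64/0.4) / (0.467 − 0.34) = 0.4700 / 0.127 = 3.701 km

3.70 km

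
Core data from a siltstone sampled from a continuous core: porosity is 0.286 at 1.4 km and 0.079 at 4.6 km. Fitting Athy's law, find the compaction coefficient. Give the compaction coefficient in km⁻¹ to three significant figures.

Athy: n(Z) = n₀ e^(−kZ) ⇒ n₁/n₂ = e^{k(Z₂−Z₁)} ⇒ k = ln(n₁/n₂)/(Z₂−Z₁)
k = ln(0.286/0.079) / (4.6 − 1.4) = ln(3.62) / 3.2 = 1.2865 / 3.2 = 0.402 km⁻¹

0.402 km⁻¹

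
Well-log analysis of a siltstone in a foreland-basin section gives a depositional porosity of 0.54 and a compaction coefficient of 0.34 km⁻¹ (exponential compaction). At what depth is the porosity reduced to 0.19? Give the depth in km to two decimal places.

3.07 km

Invert Athy's law: Z = ln(phi₀/phi) / k
Z = ln(0.54/0.19) / 0.34 = ln(2.842) / 0.34 = 1.0445 / 0.34 = 3.072 km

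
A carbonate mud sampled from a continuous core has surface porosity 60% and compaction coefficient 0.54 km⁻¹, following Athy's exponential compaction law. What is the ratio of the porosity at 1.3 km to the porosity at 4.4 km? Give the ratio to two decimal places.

φ(Z₁)/φ(Z₂) = e^(−c·Z₁)/e^(−c·Z₂) = e^{c(Z₂−Z₁)}
= exp(0.54 × 3.1) = exp(1.674) = 5.3335

5.33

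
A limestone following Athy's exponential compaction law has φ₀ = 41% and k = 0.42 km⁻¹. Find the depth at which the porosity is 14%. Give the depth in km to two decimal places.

Invert Athy's law: d = ln(φ₀/φ) / k
d = ln(0.41/0.14) / 0.42 = ln(2.929) / 0.42 = 1.0745 / 0.42 = 2.558 km

2.56 km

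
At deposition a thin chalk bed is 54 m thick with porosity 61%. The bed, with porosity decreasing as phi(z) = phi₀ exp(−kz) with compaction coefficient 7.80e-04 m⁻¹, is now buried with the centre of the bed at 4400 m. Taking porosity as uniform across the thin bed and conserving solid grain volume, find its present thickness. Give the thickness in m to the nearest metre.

21 m

Working in km (1 km = 1000 m; k in km⁻¹ = k in m⁻¹ × 1000):
Porosity at 4.4 km: phi = 0.61·exp(−0.78×4.4) = 0.0197
Solid-volume conservation: h(1−phi) = h₀(1−phi₀) ⇒ h = h₀·(1−phi₀)/(1−phi)
h = 0.054 × (1 − 0.61)/(1 − 0.0197) = 0.054 × 0.3978 = 0.0215 km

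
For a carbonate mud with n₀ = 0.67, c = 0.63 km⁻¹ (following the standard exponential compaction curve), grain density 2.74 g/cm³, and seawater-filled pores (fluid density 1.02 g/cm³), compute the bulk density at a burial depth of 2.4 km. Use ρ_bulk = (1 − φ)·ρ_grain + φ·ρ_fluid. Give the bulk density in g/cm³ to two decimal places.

Porosity at depth: n = 0.67·exp(−0.63×2.4) = 0.67×0.2205 = 0.1477
Bulk density: ρ_b = (1−n)ρ_g + n·ρ_f = 0.8523×2.74 + 0.1477×1.02
       = 2.335 + 0.151 = 2.486 g/cm³

2.49 g/cm³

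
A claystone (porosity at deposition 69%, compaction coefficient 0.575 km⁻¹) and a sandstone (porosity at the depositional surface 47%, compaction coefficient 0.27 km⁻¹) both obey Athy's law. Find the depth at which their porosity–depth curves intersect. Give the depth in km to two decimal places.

1.26 km

Set φ₀ₐ e^(−kₐZ) = φ₀ᵦ e^(−kᵦZ) ⇒ ln(φ₀ₐ/φ₀ᵦ) = (kₐ − kᵦ)·Z
Z = ln(0.69/0.47) / (0.575 − 0.27) = 0.3840 / 0.305 = 1.259 km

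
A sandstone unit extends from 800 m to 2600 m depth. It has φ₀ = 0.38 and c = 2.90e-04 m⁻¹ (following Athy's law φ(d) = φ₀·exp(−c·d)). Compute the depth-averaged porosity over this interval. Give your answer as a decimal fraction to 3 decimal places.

0.235

Working in km (1 km = 1000 m; c in km⁻¹ = c in m⁻¹ × 1000):
⟨φ⟩ = (1/(d₂−d₁)) ∫ φ₀ e^(−cd) dd = φ₀·(e^(−c·d₁) − e^(−c·d₂)) / (c·(d₂−d₁))
e^(−0.29×0.8) = 0.7929; e^(−0.29×2.6) = 0.4705
⟨φ⟩ = 0.38 × (0.7929 − 0.4705) / (0.29 × 1.8) = 0.38 × 0.6177 = 0.2347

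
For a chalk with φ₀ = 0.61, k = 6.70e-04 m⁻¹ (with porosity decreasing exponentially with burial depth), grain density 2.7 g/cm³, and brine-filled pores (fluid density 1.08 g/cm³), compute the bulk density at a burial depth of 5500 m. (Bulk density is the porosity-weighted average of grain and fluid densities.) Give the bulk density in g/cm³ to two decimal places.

2.68 g/cm³

Working in km (1 km = 1000 m; k in km⁻¹ = k in m⁻¹ × 1000):
Porosity at depth: φ = 0.61·exp(−0.67×5.5) = 0.61×0.0251 = 0.0153
Bulk density: ρ_b = (1−φ)ρ_g + φ·ρ_f = 0.9847×2.7 + 0.0153×1.08
       = 2.659 + 0.017 = 2.675 g/cm³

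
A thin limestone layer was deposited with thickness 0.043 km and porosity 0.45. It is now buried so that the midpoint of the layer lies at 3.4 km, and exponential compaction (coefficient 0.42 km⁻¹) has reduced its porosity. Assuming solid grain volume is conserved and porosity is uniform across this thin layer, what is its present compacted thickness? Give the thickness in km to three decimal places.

0.027 km

Porosity at 3.4 km: n = 0.45·exp(−0.42×3.4) = 0.1079
Solid-volume conservation: h(1−n) = h₀(1−n₀) ⇒ h = h₀·(1−n₀)/(1−n)
h = 0.043 × (1 − 0.45)/(1 − 0.1079) = 0.043 × 0.6165 = 0.0265 km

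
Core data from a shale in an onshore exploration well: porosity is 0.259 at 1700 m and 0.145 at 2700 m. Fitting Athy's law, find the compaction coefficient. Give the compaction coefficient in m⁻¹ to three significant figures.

Working in km (1 km = 1000 m; β in km⁻¹ = β in m⁻¹ × 1000):
Athy: phi(z) = phi₀ e^(−βz) ⇒ phi₁/phi₂ = e^{β(z₂−z₁)} ⇒ β = ln(phi₁/phi₂)/(z₂−z₁)
β = ln(0.259/0.145) / (2.7 − 1.7) = ln(1.786) / 1 = 0.5801 / 1 = 0.5801 km⁻¹

0.000580 m⁻¹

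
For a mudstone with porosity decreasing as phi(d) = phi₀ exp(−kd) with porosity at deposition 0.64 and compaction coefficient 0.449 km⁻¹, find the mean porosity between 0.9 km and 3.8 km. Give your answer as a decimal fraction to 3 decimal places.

⟨phi⟩ = (1/(d₂−d₁)) ∫ phi₀ e^(−kd) dd = phi₀·(e^(−k·d₁) − e^(−k·d₂)) / (k·(d₂−d₁))
e^(−0.449×0.9) = 0.6676; e^(−0.449×3.8) = 0.1816
⟨phi⟩ = 0.64 × (0.6676 − 0.1816) / (0.449 × 2.9) = 0.64 × 0.3733 = 0.2389

0.239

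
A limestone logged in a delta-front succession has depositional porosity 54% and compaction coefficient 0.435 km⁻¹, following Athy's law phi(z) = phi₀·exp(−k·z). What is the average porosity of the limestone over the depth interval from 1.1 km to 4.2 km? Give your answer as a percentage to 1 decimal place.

18.4%

⟨phi⟩ = (1/(z₂−z₁)) ∫ phi₀ e^(−kz) dz = phi₀·(e^(−k·z₁) − e^(−k·z₂)) / (k·(z₂−z₁))
e^(−0.435×1.1) = 0.6197; e^(−0.435×4.2) = 0.1609
⟨phi⟩ = 0.54 × (0.6197 − 0.1609) / (0.435 × 3.1) = 0.54 × 0.3402 = 0.1837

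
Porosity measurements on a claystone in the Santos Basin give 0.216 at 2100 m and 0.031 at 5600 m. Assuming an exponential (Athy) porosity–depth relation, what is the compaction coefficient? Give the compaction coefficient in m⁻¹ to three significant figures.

0.000555 m⁻¹

Working in km (1 km = 1000 m; c in km⁻¹ = c in m⁻¹ × 1000):
Athy: φ(z) = φ₀ e^(−cz) ⇒ φ₁/φ₂ = e^{c(z₂−z₁)} ⇒ c = ln(φ₁/φ₂)/(z₂−z₁)
c = ln(0.216/0.031) / (5.6 − 2.1) = ln(6.968) / 3.5 = 1.9413 / 3.5 = 0.5547 km⁻¹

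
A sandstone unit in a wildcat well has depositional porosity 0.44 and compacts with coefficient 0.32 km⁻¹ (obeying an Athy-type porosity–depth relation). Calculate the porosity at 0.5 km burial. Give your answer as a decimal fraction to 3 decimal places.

0.375

φ = φ₀·exp(−c·d) = 0.44 × exp(−0.32 × 0.5) = 0.44 × exp(−0.16)
  = 0.44 × 0.8521 = 0.3749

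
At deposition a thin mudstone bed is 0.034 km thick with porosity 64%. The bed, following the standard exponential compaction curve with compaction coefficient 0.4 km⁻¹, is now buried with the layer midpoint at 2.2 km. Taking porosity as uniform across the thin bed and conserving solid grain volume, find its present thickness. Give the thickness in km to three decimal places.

0.017 km

Porosity at 2.2 km: n = 0.64·exp(−0.4×2.2) = 0.2655
Solid-volume conservation: h(1−n) = h₀(1−n₀) ⇒ h = h₀·(1−n₀)/(1−n)
h = 0.034 × (1 − 0.64)/(1 − 0.2655) = 0.034 × 0.4901 = 0.0167 km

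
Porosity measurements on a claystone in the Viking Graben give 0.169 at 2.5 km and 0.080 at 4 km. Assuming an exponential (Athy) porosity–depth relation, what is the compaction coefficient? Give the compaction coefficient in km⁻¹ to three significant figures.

Athy: n(d) = n₀ e^(−cd) ⇒ n₁/n₂ = e^{c(d₂−d₁)} ⇒ c = ln(n₁/n₂)/(d₂−d₁)
c = ln(0.169/0.08) / (4 − 2.5) = ln(2.113) / 1.5 = 0.7479 / 1.5 = 0.4986 km⁻¹

0.499 km⁻¹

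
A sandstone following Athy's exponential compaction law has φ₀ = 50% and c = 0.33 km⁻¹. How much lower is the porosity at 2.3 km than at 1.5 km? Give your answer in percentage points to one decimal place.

φ(1.5) = 0.5·e^(−0.33×1.5) = 0.3048
φ(2.3) = 0.5·e^(−0.33×2.3) = 0.2341
Δφ = 0.3048 − 0.2341 = 0.0707

7.1 percentage points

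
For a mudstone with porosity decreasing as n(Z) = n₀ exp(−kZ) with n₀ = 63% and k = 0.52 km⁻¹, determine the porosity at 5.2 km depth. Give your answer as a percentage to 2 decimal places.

n = n₀·exp(−k·Z) = 0.63 × exp(−0.52 × 5.2) = 0.63 × exp(−2.704)
  = 0.63 × 0.0669 = 0.0422

4.22%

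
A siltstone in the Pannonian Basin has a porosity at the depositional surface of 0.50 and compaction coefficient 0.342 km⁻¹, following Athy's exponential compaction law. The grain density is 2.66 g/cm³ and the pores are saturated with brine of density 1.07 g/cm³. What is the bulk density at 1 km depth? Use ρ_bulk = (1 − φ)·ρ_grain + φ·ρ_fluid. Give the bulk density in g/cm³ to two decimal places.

Porosity at depth: n = 0.5·exp(−0.342×1) = 0.5×0.7103 = 0.3552
Bulk density: ρ_b = (1−n)ρ_g + n·ρ_f = 0.6448×2.66 + 0.3552×1.07
       = 1.715 + 0.380 = 2.095 g/cm³

2.10 g/cm³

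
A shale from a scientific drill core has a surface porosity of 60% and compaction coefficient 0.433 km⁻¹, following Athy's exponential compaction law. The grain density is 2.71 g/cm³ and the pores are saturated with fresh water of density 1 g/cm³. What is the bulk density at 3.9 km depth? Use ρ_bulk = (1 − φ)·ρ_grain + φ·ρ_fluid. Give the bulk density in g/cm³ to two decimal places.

Porosity at depth: φ = 0.6·exp(−0.433×3.9) = 0.6×0.1848 = 0.1109
Bulk density: ρ_b = (1−φ)ρ_g + φ·ρ_f = 0.8891×2.71 + 0.1109×1
       = 2.410 + 0.111 = 2.520 g/cm³

2.52 g/cm³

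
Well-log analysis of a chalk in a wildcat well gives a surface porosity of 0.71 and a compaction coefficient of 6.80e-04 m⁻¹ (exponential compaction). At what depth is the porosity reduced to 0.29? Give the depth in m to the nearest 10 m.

Working in km (1 km = 1000 m; c in km⁻¹ = c in m⁻¹ × 1000):
Invert Athy's law: Z = ln(φ₀/φ) / c
Z = ln(0.71/0.29) / 0.68 = ln(2.448) / 0.68 = 0.8954 / 0.68 = 1.317 km

1320 m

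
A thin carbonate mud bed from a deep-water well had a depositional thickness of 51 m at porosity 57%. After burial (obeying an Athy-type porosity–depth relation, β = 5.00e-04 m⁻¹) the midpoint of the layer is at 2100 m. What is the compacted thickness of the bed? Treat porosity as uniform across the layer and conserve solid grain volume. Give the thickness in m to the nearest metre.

27 m

Working in km (1 km = 1000 m; β in km⁻¹ = β in m⁻¹ × 1000):
Porosity at 2.1 km: phi = 0.57·exp(−0.5×2.1) = 0.1995
Solid-volume conservation: h(1−phi) = h₀(1−phi₀) ⇒ h = h₀·(1−phi₀)/(1−phi)
h = 0.051 × (1 − 0.57)/(1 − 0.1995) = 0.051 × 0.5371 = 0.0274 km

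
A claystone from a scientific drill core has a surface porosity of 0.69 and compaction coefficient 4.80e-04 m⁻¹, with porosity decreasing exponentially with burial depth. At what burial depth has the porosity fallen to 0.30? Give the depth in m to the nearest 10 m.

Working in km (1 km = 1000 m; k in km⁻¹ = k in m⁻¹ × 1000):
Invert Athy's law: d = ln(n₀/n) / k
d = ln(0.69/0.3) / 0.48 = ln(2.3) / 0.48 = 0.8329 / 0.48 = 1.735 km

1740 m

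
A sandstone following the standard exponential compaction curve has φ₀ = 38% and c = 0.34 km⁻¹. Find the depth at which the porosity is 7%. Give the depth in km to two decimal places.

Invert Athy's law: z = ln(φ₀/φ) / c
z = ln(0.38/0.07) / 0.34 = ln(5.429) / 0.34 = 1.6917 / 0.34 = 4.976 km

4.98 km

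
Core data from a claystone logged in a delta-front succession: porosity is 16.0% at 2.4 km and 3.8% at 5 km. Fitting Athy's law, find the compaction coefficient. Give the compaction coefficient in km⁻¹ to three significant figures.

Athy: n(z) = n₀ e^(−cz) ⇒ n₁/n₂ = e^{c(z₂−z₁)} ⇒ c = ln(n₁/n₂)/(z₂−z₁)
c = ln(0.16/0.038) / (5 − 2.4) = ln(4.211) / 2.6 = 1.4376 / 2.6 = 0.5529 km⁻¹

0.553 km⁻¹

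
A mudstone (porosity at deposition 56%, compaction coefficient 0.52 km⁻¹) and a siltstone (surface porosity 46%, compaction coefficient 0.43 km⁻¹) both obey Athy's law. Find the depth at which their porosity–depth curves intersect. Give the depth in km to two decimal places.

2.19 km

Set phi₀ₐ e^(−kₐd) = phi₀ᵦ e^(−kᵦd) ⇒ ln(phi₀ₐ/phi₀ᵦ) = (kₐ − kᵦ)·d
d = ln(0.56/0.46) / (0.52 − 0.43) = 0.1967 / 0.09 = 2.186 km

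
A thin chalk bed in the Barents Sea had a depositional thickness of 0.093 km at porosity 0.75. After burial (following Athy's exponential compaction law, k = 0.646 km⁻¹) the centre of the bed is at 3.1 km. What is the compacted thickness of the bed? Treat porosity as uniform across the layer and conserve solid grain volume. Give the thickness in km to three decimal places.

0.026 km

Porosity at 3.1 km: n = 0.75·exp(−0.646×3.1) = 0.1012
Solid-volume conservation: h(1−n) = h₀(1−n₀) ⇒ h = h₀·(1−n₀)/(1−n)
h = 0.093 × (1 − 0.75)/(1 − 0.1012) = 0.093 × 0.2782 = 0.0259 km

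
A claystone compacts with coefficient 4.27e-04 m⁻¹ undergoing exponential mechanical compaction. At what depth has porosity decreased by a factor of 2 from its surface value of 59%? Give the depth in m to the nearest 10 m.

Working in km (1 km = 1000 m; c in km⁻¹ = c in m⁻¹ × 1000):
φ/φ₀ = 1/2 ⇒ exp(−c·d) = 1/2 ⇒ d = ln(2) / c
d = 0.6931 / 0.427 = 1.623 km

1620 m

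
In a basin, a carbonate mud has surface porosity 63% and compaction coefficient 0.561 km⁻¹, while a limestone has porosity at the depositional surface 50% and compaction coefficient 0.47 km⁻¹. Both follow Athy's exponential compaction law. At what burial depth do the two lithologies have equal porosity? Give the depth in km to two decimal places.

Set φ₀ₐ e^(−βₐz) = φ₀ᵦ e^(−βᵦz) ⇒ ln(φ₀ₐ/φ₀ᵦ) = (βₐ − βᵦ)·z
z = ln(0.63/0.5) / (0.561 − 0.47) = 0.2311 / 0.091 = 2.540 km

2.54 km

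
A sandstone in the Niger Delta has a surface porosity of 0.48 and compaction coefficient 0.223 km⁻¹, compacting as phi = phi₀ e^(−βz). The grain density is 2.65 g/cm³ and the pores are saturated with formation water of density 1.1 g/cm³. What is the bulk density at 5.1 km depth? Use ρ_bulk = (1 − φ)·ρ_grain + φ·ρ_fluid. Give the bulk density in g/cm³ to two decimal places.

Porosity at depth: phi = 0.48·exp(−0.223×5.1) = 0.48×0.3207 = 0.1539
Bulk density: ρ_b = (1−phi)ρ_g + phi·ρ_f = 0.8461×2.65 + 0.1539×1.1
       = 2.242 + 0.169 = 2.411 g/cm³

2.41 g/cm³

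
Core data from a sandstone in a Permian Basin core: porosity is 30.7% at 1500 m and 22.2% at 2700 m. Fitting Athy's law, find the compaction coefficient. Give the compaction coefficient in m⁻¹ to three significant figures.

0.000270 m⁻¹

Working in km (1 km = 1000 m; β in km⁻¹ = β in m⁻¹ × 1000):
Athy: phi(z) = phi₀ e^(−βz) ⇒ phi₁/phi₂ = e^{β(z₂−z₁)} ⇒ β = ln(phi₁/phi₂)/(z₂−z₁)
β = ln(0.307/0.222) / (2.7 − 1.5) = ln(1.383) / 1.2 = 0.3242 / 1.2 = 0.2701 km⁻¹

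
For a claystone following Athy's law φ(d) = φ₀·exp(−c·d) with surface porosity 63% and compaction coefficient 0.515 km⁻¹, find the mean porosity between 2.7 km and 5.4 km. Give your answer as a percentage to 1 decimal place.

8.5%

⟨φ⟩ = (1/(d₂−d₁)) ∫ φ₀ e^(−cd) dd = φ₀·(e^(−c·d₁) − e^(−c·d₂)) / (c·(d₂−d₁))
e^(−0.515×2.7) = 0.2490; e^(−0.515×5.4) = 0.0620
⟨φ⟩ = 0.63 × (0.2490 − 0.0620) / (0.515 × 2.7) = 0.63 × 0.1345 = 0.0847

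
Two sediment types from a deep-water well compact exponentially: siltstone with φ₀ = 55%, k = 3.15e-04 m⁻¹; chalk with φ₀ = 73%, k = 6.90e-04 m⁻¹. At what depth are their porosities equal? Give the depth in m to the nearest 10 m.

760 m

Working in km (1 km = 1000 m; k in km⁻¹ = k in m⁻¹ × 1000):
Set φ₀ₐ e^(−kₐd) = φ₀ᵦ e^(−kᵦd) ⇒ ln(φ₀ₐ/φ₀ᵦ) = (kₐ − kᵦ)·d
d = ln(0.55/0.73) / (0.315 − 0.69) = -0.2831 / -0.375 = 0.755 km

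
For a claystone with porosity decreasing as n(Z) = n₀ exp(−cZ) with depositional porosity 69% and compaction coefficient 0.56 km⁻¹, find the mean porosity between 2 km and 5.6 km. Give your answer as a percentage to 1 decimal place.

⟨n⟩ = (1/(Z₂−Z₁)) ∫ n₀ e^(−cZ) dZ = n₀·(e^(−c·Z₁) − e^(−c·Z₂)) / (c·(Z₂−Z₁))
e^(−0.56×2) = 0.3263; e^(−0.56×5.6) = 0.0435
⟨n⟩ = 0.69 × (0.3263 − 0.0435) / (0.56 × 3.6) = 0.69 × 0.1403 = 0.0968

9.7%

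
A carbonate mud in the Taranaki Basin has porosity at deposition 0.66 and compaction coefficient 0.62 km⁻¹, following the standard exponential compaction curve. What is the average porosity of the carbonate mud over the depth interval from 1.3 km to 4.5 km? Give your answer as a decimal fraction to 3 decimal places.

0.128

⟨n⟩ = (1/(Z₂−Z₁)) ∫ n₀ e^(−kZ) dZ = n₀·(e^(−k·Z₁) − e^(−k·Z₂)) / (k·(Z₂−Z₁))
e^(−0.62×1.3) = 0.4466; e^(−0.62×4.5) = 0.0614
⟨n⟩ = 0.66 × (0.4466 − 0.0614) / (0.62 × 3.2) = 0.66 × 0.1942 = 0.1281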